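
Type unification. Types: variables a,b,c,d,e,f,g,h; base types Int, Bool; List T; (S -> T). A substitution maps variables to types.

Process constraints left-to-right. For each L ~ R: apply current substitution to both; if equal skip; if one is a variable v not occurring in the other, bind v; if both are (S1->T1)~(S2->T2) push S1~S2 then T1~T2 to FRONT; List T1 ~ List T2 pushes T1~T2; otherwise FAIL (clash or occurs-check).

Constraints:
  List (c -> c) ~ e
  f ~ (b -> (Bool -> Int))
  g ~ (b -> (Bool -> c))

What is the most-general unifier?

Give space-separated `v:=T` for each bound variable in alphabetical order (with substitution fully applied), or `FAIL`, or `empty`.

step 1: unify List (c -> c) ~ e  [subst: {-} | 2 pending]
  bind e := List (c -> c)
step 2: unify f ~ (b -> (Bool -> Int))  [subst: {e:=List (c -> c)} | 1 pending]
  bind f := (b -> (Bool -> Int))
step 3: unify g ~ (b -> (Bool -> c))  [subst: {e:=List (c -> c), f:=(b -> (Bool -> Int))} | 0 pending]
  bind g := (b -> (Bool -> c))

Answer: e:=List (c -> c) f:=(b -> (Bool -> Int)) g:=(b -> (Bool -> c))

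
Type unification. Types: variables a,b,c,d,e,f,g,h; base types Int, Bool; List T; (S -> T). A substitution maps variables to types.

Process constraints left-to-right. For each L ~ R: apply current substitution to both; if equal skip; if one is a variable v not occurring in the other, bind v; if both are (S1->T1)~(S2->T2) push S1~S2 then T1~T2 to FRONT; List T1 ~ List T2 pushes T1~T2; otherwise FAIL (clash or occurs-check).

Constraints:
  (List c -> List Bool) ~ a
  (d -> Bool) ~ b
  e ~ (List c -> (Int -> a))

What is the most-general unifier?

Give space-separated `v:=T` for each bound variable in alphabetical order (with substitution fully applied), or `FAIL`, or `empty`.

Answer: a:=(List c -> List Bool) b:=(d -> Bool) e:=(List c -> (Int -> (List c -> List Bool)))

Derivation:
step 1: unify (List c -> List Bool) ~ a  [subst: {-} | 2 pending]
  bind a := (List c -> List Bool)
step 2: unify (d -> Bool) ~ b  [subst: {a:=(List c -> List Bool)} | 1 pending]
  bind b := (d -> Bool)
step 3: unify e ~ (List c -> (Int -> (List c -> List Bool)))  [subst: {a:=(List c -> List Bool), b:=(d -> Bool)} | 0 pending]
  bind e := (List c -> (Int -> (List c -> List Bool)))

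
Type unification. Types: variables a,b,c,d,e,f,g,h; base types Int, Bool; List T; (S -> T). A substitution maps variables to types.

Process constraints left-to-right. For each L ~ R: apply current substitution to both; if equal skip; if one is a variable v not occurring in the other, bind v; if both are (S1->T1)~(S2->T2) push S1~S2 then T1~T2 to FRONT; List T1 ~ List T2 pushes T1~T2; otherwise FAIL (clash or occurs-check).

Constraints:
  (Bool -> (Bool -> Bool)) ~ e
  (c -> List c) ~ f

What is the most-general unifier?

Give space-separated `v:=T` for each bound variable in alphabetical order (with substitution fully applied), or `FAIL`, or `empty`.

step 1: unify (Bool -> (Bool -> Bool)) ~ e  [subst: {-} | 1 pending]
  bind e := (Bool -> (Bool -> Bool))
step 2: unify (c -> List c) ~ f  [subst: {e:=(Bool -> (Bool -> Bool))} | 0 pending]
  bind f := (c -> List c)

Answer: e:=(Bool -> (Bool -> Bool)) f:=(c -> List c)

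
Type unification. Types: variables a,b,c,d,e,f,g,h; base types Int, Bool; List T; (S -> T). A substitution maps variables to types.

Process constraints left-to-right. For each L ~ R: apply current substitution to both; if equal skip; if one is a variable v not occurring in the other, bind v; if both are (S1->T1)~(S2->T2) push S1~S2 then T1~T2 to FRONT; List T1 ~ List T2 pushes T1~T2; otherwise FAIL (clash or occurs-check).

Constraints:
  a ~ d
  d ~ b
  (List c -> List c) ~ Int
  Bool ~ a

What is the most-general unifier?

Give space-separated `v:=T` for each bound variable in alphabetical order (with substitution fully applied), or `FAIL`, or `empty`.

step 1: unify a ~ d  [subst: {-} | 3 pending]
  bind a := d
step 2: unify d ~ b  [subst: {a:=d} | 2 pending]
  bind d := b
step 3: unify (List c -> List c) ~ Int  [subst: {a:=d, d:=b} | 1 pending]
  clash: (List c -> List c) vs Int

Answer: FAIL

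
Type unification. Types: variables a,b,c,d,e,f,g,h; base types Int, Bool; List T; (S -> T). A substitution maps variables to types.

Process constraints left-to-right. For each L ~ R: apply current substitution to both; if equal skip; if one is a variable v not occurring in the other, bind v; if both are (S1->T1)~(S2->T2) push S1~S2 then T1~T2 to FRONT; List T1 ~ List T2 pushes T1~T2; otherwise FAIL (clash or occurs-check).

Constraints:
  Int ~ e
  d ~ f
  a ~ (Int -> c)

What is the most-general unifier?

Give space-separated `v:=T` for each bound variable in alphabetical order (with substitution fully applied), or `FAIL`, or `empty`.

Answer: a:=(Int -> c) d:=f e:=Int

Derivation:
step 1: unify Int ~ e  [subst: {-} | 2 pending]
  bind e := Int
step 2: unify d ~ f  [subst: {e:=Int} | 1 pending]
  bind d := f
step 3: unify a ~ (Int -> c)  [subst: {e:=Int, d:=f} | 0 pending]
  bind a := (Int -> c)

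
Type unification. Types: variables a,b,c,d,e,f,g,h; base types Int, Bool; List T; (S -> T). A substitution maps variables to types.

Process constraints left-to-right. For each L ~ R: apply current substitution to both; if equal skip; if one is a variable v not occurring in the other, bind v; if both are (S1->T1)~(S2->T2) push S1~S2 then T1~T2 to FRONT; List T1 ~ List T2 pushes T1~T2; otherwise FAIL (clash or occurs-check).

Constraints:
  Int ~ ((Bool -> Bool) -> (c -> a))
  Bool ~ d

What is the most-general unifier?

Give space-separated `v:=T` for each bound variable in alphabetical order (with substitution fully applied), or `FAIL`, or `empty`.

step 1: unify Int ~ ((Bool -> Bool) -> (c -> a))  [subst: {-} | 1 pending]
  clash: Int vs ((Bool -> Bool) -> (c -> a))

Answer: FAIL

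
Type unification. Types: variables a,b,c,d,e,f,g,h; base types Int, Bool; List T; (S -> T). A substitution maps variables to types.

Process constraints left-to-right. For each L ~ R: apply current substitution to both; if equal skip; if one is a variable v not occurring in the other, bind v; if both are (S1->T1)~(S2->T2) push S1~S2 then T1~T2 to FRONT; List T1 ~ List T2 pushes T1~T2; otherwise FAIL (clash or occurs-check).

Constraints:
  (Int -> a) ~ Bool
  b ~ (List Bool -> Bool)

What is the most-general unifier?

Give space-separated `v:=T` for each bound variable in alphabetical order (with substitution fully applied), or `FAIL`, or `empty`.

Answer: FAIL

Derivation:
step 1: unify (Int -> a) ~ Bool  [subst: {-} | 1 pending]
  clash: (Int -> a) vs Bool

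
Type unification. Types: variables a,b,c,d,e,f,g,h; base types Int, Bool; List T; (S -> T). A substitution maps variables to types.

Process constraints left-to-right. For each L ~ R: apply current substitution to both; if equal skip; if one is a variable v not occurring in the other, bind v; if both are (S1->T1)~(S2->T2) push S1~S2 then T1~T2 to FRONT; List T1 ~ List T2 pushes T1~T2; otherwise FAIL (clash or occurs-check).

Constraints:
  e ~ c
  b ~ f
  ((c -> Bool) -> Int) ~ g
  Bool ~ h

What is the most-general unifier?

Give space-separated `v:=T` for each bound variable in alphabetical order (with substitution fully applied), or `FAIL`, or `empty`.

step 1: unify e ~ c  [subst: {-} | 3 pending]
  bind e := c
step 2: unify b ~ f  [subst: {e:=c} | 2 pending]
  bind b := f
step 3: unify ((c -> Bool) -> Int) ~ g  [subst: {e:=c, b:=f} | 1 pending]
  bind g := ((c -> Bool) -> Int)
step 4: unify Bool ~ h  [subst: {e:=c, b:=f, g:=((c -> Bool) -> Int)} | 0 pending]
  bind h := Bool

Answer: b:=f e:=c g:=((c -> Bool) -> Int) h:=Bool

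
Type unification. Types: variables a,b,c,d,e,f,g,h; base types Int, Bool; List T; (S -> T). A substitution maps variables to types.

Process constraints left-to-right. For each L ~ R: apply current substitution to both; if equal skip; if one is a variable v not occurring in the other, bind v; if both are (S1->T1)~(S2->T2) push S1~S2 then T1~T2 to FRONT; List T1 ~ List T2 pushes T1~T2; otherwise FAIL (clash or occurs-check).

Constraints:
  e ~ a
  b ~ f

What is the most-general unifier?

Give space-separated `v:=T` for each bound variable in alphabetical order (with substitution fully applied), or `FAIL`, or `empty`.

Answer: b:=f e:=a

Derivation:
step 1: unify e ~ a  [subst: {-} | 1 pending]
  bind e := a
step 2: unify b ~ f  [subst: {e:=a} | 0 pending]
  bind b := f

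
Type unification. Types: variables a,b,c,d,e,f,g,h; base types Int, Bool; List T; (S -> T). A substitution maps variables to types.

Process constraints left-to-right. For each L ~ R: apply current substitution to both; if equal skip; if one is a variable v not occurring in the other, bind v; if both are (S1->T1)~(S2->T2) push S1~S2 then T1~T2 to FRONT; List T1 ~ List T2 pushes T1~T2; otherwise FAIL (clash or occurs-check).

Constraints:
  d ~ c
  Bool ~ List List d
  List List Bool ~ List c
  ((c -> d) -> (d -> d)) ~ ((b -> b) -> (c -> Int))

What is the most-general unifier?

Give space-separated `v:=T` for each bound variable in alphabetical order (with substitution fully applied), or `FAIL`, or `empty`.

step 1: unify d ~ c  [subst: {-} | 3 pending]
  bind d := c
step 2: unify Bool ~ List List c  [subst: {d:=c} | 2 pending]
  clash: Bool vs List List c

Answer: FAIL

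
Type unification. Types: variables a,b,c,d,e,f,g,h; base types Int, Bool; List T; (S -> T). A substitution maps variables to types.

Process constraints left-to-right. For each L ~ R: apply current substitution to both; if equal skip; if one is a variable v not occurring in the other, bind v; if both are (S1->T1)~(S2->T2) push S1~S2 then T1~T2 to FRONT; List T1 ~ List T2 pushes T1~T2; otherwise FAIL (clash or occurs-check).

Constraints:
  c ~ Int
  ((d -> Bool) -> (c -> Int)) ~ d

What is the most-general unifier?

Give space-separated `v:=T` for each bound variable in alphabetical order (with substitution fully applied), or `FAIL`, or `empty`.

Answer: FAIL

Derivation:
step 1: unify c ~ Int  [subst: {-} | 1 pending]
  bind c := Int
step 2: unify ((d -> Bool) -> (Int -> Int)) ~ d  [subst: {c:=Int} | 0 pending]
  occurs-check fail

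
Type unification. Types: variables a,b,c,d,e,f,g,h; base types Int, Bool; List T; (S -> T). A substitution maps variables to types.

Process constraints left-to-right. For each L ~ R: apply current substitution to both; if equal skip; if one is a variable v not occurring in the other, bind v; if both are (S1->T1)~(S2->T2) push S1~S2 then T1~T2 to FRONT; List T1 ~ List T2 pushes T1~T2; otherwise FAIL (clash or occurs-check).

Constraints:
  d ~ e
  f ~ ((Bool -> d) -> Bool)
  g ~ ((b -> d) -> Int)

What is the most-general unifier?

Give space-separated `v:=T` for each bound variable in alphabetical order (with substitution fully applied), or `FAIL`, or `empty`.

step 1: unify d ~ e  [subst: {-} | 2 pending]
  bind d := e
step 2: unify f ~ ((Bool -> e) -> Bool)  [subst: {d:=e} | 1 pending]
  bind f := ((Bool -> e) -> Bool)
step 3: unify g ~ ((b -> e) -> Int)  [subst: {d:=e, f:=((Bool -> e) -> Bool)} | 0 pending]
  bind g := ((b -> e) -> Int)

Answer: d:=e f:=((Bool -> e) -> Bool) g:=((b -> e) -> Int)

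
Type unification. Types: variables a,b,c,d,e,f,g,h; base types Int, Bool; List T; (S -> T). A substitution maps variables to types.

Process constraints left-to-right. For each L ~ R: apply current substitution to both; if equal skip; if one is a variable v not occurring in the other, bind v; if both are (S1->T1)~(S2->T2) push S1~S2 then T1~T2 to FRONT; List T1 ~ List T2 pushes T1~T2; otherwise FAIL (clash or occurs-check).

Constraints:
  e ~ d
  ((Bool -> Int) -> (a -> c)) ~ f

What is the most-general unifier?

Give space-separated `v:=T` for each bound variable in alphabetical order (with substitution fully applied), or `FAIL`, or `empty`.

step 1: unify e ~ d  [subst: {-} | 1 pending]
  bind e := d
step 2: unify ((Bool -> Int) -> (a -> c)) ~ f  [subst: {e:=d} | 0 pending]
  bind f := ((Bool -> Int) -> (a -> c))

Answer: e:=d f:=((Bool -> Int) -> (a -> c))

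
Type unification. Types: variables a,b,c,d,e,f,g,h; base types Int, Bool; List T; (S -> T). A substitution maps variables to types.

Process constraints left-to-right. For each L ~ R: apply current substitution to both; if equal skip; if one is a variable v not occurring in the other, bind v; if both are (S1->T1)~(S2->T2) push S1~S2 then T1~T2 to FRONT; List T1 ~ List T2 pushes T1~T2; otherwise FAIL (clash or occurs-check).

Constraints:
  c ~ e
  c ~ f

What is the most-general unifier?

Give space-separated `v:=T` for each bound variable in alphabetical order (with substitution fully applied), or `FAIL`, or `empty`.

Answer: c:=f e:=f

Derivation:
step 1: unify c ~ e  [subst: {-} | 1 pending]
  bind c := e
step 2: unify e ~ f  [subst: {c:=e} | 0 pending]
  bind e := f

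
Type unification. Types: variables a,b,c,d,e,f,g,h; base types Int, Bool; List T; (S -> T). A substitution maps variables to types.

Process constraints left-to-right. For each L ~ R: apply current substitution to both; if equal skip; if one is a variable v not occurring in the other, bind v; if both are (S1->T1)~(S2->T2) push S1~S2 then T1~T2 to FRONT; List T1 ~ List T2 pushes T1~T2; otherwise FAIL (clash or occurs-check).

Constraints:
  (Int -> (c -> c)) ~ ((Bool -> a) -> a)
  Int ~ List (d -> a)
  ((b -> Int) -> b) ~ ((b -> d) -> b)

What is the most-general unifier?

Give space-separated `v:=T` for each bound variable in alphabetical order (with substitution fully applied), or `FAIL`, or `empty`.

Answer: FAIL

Derivation:
step 1: unify (Int -> (c -> c)) ~ ((Bool -> a) -> a)  [subst: {-} | 2 pending]
  -> decompose arrow: push Int~(Bool -> a), (c -> c)~a
step 2: unify Int ~ (Bool -> a)  [subst: {-} | 3 pending]
  clash: Int vs (Bool -> a)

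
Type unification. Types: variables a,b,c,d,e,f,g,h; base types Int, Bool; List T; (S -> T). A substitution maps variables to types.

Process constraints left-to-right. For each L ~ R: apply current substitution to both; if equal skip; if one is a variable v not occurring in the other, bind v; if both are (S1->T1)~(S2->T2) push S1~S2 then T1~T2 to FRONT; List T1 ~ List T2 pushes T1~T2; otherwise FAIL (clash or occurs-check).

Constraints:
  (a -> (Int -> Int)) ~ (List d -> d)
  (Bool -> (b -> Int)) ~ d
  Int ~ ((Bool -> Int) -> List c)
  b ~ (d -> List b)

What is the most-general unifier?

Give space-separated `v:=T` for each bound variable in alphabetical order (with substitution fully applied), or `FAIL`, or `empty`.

Answer: FAIL

Derivation:
step 1: unify (a -> (Int -> Int)) ~ (List d -> d)  [subst: {-} | 3 pending]
  -> decompose arrow: push a~List d, (Int -> Int)~d
step 2: unify a ~ List d  [subst: {-} | 4 pending]
  bind a := List d
step 3: unify (Int -> Int) ~ d  [subst: {a:=List d} | 3 pending]
  bind d := (Int -> Int)
step 4: unify (Bool -> (b -> Int)) ~ (Int -> Int)  [subst: {a:=List d, d:=(Int -> Int)} | 2 pending]
  -> decompose arrow: push Bool~Int, (b -> Int)~Int
step 5: unify Bool ~ Int  [subst: {a:=List d, d:=(Int -> Int)} | 3 pending]
  clash: Bool vs Int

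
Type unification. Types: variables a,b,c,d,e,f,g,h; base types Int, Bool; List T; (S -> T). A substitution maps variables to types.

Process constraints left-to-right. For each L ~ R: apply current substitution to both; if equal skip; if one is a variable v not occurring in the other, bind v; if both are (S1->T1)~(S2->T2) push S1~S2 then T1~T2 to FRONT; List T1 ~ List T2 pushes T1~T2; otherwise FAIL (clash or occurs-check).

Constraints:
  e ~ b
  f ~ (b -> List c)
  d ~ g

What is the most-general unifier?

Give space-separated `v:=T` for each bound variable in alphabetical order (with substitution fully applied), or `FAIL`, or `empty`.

Answer: d:=g e:=b f:=(b -> List c)

Derivation:
step 1: unify e ~ b  [subst: {-} | 2 pending]
  bind e := b
step 2: unify f ~ (b -> List c)  [subst: {e:=b} | 1 pending]
  bind f := (b -> List c)
step 3: unify d ~ g  [subst: {e:=b, f:=(b -> List c)} | 0 pending]
  bind d := g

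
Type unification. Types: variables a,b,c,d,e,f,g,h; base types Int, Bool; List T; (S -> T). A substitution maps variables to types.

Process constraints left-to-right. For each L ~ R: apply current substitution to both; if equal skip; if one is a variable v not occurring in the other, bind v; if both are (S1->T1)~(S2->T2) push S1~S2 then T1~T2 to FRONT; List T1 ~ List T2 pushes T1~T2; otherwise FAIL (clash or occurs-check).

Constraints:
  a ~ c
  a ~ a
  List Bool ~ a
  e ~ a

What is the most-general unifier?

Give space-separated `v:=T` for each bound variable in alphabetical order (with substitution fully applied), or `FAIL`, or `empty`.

Answer: a:=List Bool c:=List Bool e:=List Bool

Derivation:
step 1: unify a ~ c  [subst: {-} | 3 pending]
  bind a := c
step 2: unify c ~ c  [subst: {a:=c} | 2 pending]
  -> identical, skip
step 3: unify List Bool ~ c  [subst: {a:=c} | 1 pending]
  bind c := List Bool
step 4: unify e ~ List Bool  [subst: {a:=c, c:=List Bool} | 0 pending]
  bind e := List Bool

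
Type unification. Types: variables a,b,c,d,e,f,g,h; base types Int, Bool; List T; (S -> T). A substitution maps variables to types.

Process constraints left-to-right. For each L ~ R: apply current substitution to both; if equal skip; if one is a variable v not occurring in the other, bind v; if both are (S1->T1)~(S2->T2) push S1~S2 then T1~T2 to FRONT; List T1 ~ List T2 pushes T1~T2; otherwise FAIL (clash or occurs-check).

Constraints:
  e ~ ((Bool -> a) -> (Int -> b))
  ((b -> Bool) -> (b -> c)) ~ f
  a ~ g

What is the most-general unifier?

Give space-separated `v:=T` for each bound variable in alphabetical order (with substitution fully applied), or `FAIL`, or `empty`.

Answer: a:=g e:=((Bool -> g) -> (Int -> b)) f:=((b -> Bool) -> (b -> c))

Derivation:
step 1: unify e ~ ((Bool -> a) -> (Int -> b))  [subst: {-} | 2 pending]
  bind e := ((Bool -> a) -> (Int -> b))
step 2: unify ((b -> Bool) -> (b -> c)) ~ f  [subst: {e:=((Bool -> a) -> (Int -> b))} | 1 pending]
  bind f := ((b -> Bool) -> (b -> c))
step 3: unify a ~ g  [subst: {e:=((Bool -> a) -> (Int -> b)), f:=((b -> Bool) -> (b -> c))} | 0 pending]
  bind a := g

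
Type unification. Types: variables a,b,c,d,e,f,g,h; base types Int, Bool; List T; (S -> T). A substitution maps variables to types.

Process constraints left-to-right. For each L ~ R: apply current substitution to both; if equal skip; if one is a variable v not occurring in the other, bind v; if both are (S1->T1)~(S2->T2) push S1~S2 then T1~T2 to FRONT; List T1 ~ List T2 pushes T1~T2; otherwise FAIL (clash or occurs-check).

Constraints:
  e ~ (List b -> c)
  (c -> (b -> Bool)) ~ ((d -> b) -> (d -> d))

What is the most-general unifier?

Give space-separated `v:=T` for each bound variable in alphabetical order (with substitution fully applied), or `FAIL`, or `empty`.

step 1: unify e ~ (List b -> c)  [subst: {-} | 1 pending]
  bind e := (List b -> c)
step 2: unify (c -> (b -> Bool)) ~ ((d -> b) -> (d -> d))  [subst: {e:=(List b -> c)} | 0 pending]
  -> decompose arrow: push c~(d -> b), (b -> Bool)~(d -> d)
step 3: unify c ~ (d -> b)  [subst: {e:=(List b -> c)} | 1 pending]
  bind c := (d -> b)
step 4: unify (b -> Bool) ~ (d -> d)  [subst: {e:=(List b -> c), c:=(d -> b)} | 0 pending]
  -> decompose arrow: push b~d, Bool~d
step 5: unify b ~ d  [subst: {e:=(List b -> c), c:=(d -> b)} | 1 pending]
  bind b := d
step 6: unify Bool ~ d  [subst: {e:=(List b -> c), c:=(d -> b), b:=d} | 0 pending]
  bind d := Bool

Answer: b:=Bool c:=(Bool -> Bool) d:=Bool e:=(List Bool -> (Bool -> Bool))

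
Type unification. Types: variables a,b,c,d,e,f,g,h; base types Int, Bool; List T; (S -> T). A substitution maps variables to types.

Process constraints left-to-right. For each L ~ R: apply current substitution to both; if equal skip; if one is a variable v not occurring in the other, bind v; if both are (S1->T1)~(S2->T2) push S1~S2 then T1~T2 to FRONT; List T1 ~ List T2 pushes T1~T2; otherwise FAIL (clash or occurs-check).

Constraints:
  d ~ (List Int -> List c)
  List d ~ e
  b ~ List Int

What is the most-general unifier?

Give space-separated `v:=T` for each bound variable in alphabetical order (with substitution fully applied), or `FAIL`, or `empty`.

Answer: b:=List Int d:=(List Int -> List c) e:=List (List Int -> List c)

Derivation:
step 1: unify d ~ (List Int -> List c)  [subst: {-} | 2 pending]
  bind d := (List Int -> List c)
step 2: unify List (List Int -> List c) ~ e  [subst: {d:=(List Int -> List c)} | 1 pending]
  bind e := List (List Int -> List c)
step 3: unify b ~ List Int  [subst: {d:=(List Int -> List c), e:=List (List Int -> List c)} | 0 pending]
  bind b := List Int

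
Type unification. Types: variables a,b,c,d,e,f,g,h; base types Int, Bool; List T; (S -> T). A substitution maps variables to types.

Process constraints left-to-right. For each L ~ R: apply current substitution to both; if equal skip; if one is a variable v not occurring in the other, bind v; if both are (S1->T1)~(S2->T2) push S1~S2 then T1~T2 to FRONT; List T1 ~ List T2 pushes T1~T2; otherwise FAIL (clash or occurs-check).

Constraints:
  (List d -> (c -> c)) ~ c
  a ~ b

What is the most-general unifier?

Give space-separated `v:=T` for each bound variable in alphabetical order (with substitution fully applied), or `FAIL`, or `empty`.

step 1: unify (List d -> (c -> c)) ~ c  [subst: {-} | 1 pending]
  occurs-check fail

Answer: FAIL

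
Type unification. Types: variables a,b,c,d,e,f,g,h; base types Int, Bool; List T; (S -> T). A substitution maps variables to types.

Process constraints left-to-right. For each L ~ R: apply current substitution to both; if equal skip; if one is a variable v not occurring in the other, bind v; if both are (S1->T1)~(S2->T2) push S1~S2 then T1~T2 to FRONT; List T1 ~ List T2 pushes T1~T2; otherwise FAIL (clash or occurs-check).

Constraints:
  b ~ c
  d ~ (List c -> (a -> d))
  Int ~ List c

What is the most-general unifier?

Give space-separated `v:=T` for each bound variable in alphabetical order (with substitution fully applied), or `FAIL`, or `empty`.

step 1: unify b ~ c  [subst: {-} | 2 pending]
  bind b := c
step 2: unify d ~ (List c -> (a -> d))  [subst: {b:=c} | 1 pending]
  occurs-check fail: d in (List c -> (a -> d))

Answer: FAIL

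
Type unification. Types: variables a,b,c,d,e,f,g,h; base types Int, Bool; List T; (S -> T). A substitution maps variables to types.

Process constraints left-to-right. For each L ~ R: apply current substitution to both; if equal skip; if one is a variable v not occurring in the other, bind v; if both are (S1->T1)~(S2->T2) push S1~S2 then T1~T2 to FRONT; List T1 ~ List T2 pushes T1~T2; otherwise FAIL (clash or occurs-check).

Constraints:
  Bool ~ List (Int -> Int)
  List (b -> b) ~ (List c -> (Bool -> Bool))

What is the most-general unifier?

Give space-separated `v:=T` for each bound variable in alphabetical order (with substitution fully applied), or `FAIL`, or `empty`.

Answer: FAIL

Derivation:
step 1: unify Bool ~ List (Int -> Int)  [subst: {-} | 1 pending]
  clash: Bool vs List (Int -> Int)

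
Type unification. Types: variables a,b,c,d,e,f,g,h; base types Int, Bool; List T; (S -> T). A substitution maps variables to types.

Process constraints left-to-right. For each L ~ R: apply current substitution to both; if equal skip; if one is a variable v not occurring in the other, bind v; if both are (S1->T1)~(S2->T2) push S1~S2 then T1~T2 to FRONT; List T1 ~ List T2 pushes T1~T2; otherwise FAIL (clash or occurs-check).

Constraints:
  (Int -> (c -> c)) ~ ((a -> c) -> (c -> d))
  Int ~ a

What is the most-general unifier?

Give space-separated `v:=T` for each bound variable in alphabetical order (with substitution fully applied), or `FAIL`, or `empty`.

Answer: FAIL

Derivation:
step 1: unify (Int -> (c -> c)) ~ ((a -> c) -> (c -> d))  [subst: {-} | 1 pending]
  -> decompose arrow: push Int~(a -> c), (c -> c)~(c -> d)
step 2: unify Int ~ (a -> c)  [subst: {-} | 2 pending]
  clash: Int vs (a -> c)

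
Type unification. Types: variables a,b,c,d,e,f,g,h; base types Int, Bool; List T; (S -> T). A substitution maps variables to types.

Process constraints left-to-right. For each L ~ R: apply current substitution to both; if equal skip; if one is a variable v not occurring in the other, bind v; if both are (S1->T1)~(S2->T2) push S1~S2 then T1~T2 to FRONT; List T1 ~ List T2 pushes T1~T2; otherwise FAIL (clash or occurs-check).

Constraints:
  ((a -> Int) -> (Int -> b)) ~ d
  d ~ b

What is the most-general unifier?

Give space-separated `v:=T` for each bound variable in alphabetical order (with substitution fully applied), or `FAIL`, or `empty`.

Answer: FAIL

Derivation:
step 1: unify ((a -> Int) -> (Int -> b)) ~ d  [subst: {-} | 1 pending]
  bind d := ((a -> Int) -> (Int -> b))
step 2: unify ((a -> Int) -> (Int -> b)) ~ b  [subst: {d:=((a -> Int) -> (Int -> b))} | 0 pending]
  occurs-check fail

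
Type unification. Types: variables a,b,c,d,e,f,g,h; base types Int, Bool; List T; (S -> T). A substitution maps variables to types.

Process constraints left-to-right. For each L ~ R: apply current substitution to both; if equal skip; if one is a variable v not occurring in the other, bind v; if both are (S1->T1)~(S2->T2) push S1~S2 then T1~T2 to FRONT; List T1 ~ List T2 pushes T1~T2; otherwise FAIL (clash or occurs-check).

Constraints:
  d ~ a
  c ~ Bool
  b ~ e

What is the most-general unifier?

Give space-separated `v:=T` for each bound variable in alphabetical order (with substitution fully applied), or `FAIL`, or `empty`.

step 1: unify d ~ a  [subst: {-} | 2 pending]
  bind d := a
step 2: unify c ~ Bool  [subst: {d:=a} | 1 pending]
  bind c := Bool
step 3: unify b ~ e  [subst: {d:=a, c:=Bool} | 0 pending]
  bind b := e

Answer: b:=e c:=Bool d:=a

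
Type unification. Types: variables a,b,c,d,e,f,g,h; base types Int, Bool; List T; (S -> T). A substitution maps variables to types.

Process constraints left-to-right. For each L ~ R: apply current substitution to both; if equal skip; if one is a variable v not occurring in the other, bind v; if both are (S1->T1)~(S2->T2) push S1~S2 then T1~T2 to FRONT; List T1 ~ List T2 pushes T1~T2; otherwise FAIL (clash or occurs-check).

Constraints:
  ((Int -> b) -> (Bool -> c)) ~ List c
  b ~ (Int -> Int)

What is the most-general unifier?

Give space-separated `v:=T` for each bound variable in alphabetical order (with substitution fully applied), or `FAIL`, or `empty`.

step 1: unify ((Int -> b) -> (Bool -> c)) ~ List c  [subst: {-} | 1 pending]
  clash: ((Int -> b) -> (Bool -> c)) vs List c

Answer: FAIL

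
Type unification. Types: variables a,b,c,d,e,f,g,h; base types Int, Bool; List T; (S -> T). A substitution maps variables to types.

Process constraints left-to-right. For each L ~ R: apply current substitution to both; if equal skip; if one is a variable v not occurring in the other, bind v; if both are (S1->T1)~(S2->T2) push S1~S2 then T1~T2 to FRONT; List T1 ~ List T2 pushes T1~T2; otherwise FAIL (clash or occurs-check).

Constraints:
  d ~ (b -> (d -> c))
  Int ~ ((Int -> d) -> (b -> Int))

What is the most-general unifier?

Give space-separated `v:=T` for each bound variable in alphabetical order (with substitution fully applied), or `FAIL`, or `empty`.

Answer: FAIL

Derivation:
step 1: unify d ~ (b -> (d -> c))  [subst: {-} | 1 pending]
  occurs-check fail: d in (b -> (d -> c))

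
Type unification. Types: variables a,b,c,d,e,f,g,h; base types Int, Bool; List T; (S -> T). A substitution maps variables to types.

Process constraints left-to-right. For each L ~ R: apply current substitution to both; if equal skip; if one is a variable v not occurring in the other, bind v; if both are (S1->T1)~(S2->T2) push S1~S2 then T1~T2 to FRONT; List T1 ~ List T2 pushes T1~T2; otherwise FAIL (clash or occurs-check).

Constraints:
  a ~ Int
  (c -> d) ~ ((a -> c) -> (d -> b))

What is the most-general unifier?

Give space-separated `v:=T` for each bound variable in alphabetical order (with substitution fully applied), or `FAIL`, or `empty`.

step 1: unify a ~ Int  [subst: {-} | 1 pending]
  bind a := Int
step 2: unify (c -> d) ~ ((Int -> c) -> (d -> b))  [subst: {a:=Int} | 0 pending]
  -> decompose arrow: push c~(Int -> c), d~(d -> b)
step 3: unify c ~ (Int -> c)  [subst: {a:=Int} | 1 pending]
  occurs-check fail: c in (Int -> c)

Answer: FAIL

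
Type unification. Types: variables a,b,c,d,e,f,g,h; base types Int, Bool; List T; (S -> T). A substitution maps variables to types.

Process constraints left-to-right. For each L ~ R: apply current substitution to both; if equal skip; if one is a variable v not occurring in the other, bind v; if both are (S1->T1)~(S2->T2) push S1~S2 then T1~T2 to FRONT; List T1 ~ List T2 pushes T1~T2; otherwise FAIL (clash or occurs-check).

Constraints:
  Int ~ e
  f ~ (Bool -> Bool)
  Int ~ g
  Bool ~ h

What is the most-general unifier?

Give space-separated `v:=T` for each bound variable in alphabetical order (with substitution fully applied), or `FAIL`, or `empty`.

Answer: e:=Int f:=(Bool -> Bool) g:=Int h:=Bool

Derivation:
step 1: unify Int ~ e  [subst: {-} | 3 pending]
  bind e := Int
step 2: unify f ~ (Bool -> Bool)  [subst: {e:=Int} | 2 pending]
  bind f := (Bool -> Bool)
step 3: unify Int ~ g  [subst: {e:=Int, f:=(Bool -> Bool)} | 1 pending]
  bind g := Int
step 4: unify Bool ~ h  [subst: {e:=Int, f:=(Bool -> Bool), g:=Int} | 0 pending]
  bind h := Bool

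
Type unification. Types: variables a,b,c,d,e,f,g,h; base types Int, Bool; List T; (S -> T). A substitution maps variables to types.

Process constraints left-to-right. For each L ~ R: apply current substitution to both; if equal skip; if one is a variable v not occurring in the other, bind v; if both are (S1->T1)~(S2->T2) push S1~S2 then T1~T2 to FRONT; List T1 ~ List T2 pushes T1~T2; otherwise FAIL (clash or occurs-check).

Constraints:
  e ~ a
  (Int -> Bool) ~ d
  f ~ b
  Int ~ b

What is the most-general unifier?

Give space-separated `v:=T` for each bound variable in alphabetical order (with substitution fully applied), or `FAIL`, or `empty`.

step 1: unify e ~ a  [subst: {-} | 3 pending]
  bind e := a
step 2: unify (Int -> Bool) ~ d  [subst: {e:=a} | 2 pending]
  bind d := (Int -> Bool)
step 3: unify f ~ b  [subst: {e:=a, d:=(Int -> Bool)} | 1 pending]
  bind f := b
step 4: unify Int ~ b  [subst: {e:=a, d:=(Int -> Bool), f:=b} | 0 pending]
  bind b := Int

Answer: b:=Int d:=(Int -> Bool) e:=a f:=Int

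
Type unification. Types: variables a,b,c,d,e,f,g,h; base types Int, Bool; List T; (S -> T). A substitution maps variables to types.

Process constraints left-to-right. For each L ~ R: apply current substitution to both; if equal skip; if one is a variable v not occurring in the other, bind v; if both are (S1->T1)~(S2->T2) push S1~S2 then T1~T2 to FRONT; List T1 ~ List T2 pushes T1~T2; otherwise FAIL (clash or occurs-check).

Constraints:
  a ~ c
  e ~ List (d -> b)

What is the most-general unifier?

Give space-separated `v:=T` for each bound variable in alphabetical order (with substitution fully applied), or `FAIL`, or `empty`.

step 1: unify a ~ c  [subst: {-} | 1 pending]
  bind a := c
step 2: unify e ~ List (d -> b)  [subst: {a:=c} | 0 pending]
  bind e := List (d -> b)

Answer: a:=c e:=List (d -> b)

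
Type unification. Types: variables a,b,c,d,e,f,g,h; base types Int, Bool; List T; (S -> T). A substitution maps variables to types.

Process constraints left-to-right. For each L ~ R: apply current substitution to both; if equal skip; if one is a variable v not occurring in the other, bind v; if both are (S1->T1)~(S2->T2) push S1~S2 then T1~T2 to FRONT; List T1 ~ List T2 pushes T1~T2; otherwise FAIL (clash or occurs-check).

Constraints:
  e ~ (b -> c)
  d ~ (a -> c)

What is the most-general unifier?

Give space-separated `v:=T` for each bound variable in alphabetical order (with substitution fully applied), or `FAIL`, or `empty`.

Answer: d:=(a -> c) e:=(b -> c)

Derivation:
step 1: unify e ~ (b -> c)  [subst: {-} | 1 pending]
  bind e := (b -> c)
step 2: unify d ~ (a -> c)  [subst: {e:=(b -> c)} | 0 pending]
  bind d := (a -> c)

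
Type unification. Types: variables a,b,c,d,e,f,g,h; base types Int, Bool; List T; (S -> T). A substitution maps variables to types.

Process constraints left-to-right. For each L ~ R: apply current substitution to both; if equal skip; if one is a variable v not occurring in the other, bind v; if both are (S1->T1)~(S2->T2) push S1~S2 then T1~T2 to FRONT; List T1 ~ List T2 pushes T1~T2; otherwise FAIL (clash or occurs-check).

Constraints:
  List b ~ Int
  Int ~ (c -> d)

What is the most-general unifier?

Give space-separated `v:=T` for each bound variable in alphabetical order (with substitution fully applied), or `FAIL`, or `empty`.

step 1: unify List b ~ Int  [subst: {-} | 1 pending]
  clash: List b vs Int

Answer: FAIL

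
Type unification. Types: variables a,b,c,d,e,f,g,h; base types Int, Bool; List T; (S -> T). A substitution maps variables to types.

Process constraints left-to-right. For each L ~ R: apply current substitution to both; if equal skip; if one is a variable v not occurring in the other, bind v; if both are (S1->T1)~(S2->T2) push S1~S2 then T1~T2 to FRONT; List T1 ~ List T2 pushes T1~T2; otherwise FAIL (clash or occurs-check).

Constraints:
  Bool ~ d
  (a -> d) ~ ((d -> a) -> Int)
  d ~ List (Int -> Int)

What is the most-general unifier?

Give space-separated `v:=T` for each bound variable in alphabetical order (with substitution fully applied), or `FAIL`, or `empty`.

step 1: unify Bool ~ d  [subst: {-} | 2 pending]
  bind d := Bool
step 2: unify (a -> Bool) ~ ((Bool -> a) -> Int)  [subst: {d:=Bool} | 1 pending]
  -> decompose arrow: push a~(Bool -> a), Bool~Int
step 3: unify a ~ (Bool -> a)  [subst: {d:=Bool} | 2 pending]
  occurs-check fail: a in (Bool -> a)

Answer: FAIL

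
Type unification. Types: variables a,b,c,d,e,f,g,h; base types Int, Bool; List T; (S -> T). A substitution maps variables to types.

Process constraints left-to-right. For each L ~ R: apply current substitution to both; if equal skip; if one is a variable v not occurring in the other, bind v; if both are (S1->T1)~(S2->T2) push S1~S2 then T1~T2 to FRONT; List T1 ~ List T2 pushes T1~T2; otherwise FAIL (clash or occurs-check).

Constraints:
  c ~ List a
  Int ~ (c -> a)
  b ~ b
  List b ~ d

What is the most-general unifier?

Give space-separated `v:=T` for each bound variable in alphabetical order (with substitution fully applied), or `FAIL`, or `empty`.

Answer: FAIL

Derivation:
step 1: unify c ~ List a  [subst: {-} | 3 pending]
  bind c := List a
step 2: unify Int ~ (List a -> a)  [subst: {c:=List a} | 2 pending]
  clash: Int vs (List a -> a)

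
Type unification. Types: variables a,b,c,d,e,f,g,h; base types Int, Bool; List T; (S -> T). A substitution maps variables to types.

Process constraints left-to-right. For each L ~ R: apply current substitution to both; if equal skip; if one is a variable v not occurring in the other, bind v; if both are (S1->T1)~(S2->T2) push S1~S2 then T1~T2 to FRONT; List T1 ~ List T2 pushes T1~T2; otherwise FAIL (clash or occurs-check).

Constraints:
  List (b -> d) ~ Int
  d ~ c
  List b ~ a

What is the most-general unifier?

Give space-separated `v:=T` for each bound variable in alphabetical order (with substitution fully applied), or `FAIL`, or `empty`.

Answer: FAIL

Derivation:
step 1: unify List (b -> d) ~ Int  [subst: {-} | 2 pending]
  clash: List (b -> d) vs Int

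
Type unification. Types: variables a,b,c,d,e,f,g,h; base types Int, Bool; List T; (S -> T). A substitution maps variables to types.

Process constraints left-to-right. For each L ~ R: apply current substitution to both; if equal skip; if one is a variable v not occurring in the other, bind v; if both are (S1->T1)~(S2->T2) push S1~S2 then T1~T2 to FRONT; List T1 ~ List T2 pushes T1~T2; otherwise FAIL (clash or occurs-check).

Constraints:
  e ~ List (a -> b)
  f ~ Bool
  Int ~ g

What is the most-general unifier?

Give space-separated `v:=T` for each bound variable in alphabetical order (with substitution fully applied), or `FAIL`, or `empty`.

step 1: unify e ~ List (a -> b)  [subst: {-} | 2 pending]
  bind e := List (a -> b)
step 2: unify f ~ Bool  [subst: {e:=List (a -> b)} | 1 pending]
  bind f := Bool
step 3: unify Int ~ g  [subst: {e:=List (a -> b), f:=Bool} | 0 pending]
  bind g := Int

Answer: e:=List (a -> b) f:=Bool g:=Int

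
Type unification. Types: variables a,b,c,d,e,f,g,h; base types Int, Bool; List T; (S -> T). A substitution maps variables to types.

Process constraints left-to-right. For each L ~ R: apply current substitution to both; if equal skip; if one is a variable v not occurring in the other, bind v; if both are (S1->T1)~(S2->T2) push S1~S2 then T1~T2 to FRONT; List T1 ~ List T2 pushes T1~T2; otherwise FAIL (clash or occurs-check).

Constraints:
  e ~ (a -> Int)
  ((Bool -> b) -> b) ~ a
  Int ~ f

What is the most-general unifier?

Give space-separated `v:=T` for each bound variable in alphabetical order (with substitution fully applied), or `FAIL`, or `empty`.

step 1: unify e ~ (a -> Int)  [subst: {-} | 2 pending]
  bind e := (a -> Int)
step 2: unify ((Bool -> b) -> b) ~ a  [subst: {e:=(a -> Int)} | 1 pending]
  bind a := ((Bool -> b) -> b)
step 3: unify Int ~ f  [subst: {e:=(a -> Int), a:=((Bool -> b) -> b)} | 0 pending]
  bind f := Int

Answer: a:=((Bool -> b) -> b) e:=(((Bool -> b) -> b) -> Int) f:=Int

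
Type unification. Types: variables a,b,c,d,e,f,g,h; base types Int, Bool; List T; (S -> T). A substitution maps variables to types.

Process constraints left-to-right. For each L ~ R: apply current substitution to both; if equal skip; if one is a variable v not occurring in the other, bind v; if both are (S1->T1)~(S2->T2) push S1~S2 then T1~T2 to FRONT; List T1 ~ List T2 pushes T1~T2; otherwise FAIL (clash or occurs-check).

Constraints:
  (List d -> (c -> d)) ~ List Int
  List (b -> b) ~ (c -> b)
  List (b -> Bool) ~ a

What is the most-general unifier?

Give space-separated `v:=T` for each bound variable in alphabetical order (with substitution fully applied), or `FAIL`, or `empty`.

Answer: FAIL

Derivation:
step 1: unify (List d -> (c -> d)) ~ List Int  [subst: {-} | 2 pending]
  clash: (List d -> (c -> d)) vs List Int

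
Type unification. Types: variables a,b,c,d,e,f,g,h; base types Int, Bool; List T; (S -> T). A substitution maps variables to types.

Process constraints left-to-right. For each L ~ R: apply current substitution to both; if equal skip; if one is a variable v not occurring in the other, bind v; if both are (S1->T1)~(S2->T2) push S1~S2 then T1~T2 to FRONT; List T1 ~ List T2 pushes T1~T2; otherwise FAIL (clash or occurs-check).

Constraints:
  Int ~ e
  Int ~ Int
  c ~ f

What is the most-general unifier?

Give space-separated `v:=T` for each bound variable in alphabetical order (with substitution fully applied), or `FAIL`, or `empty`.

step 1: unify Int ~ e  [subst: {-} | 2 pending]
  bind e := Int
step 2: unify Int ~ Int  [subst: {e:=Int} | 1 pending]
  -> identical, skip
step 3: unify c ~ f  [subst: {e:=Int} | 0 pending]
  bind c := f

Answer: c:=f e:=Int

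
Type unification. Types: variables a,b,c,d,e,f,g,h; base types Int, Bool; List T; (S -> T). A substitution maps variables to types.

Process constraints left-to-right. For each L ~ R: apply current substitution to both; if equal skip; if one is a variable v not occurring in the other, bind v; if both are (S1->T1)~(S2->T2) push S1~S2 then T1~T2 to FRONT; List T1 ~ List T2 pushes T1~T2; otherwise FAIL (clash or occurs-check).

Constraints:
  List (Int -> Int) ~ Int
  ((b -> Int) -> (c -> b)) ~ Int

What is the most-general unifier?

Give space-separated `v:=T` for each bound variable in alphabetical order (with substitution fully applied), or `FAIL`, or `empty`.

step 1: unify List (Int -> Int) ~ Int  [subst: {-} | 1 pending]
  clash: List (Int -> Int) vs Int

Answer: FAIL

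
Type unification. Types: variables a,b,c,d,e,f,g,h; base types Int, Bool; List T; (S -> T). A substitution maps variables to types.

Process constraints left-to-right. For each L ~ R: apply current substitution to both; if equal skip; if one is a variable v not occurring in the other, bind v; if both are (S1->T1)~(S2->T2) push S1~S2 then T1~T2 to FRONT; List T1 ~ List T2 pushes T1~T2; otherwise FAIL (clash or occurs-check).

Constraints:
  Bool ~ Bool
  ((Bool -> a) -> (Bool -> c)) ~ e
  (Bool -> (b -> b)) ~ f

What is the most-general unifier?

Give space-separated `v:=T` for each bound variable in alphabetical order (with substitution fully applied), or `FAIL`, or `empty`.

step 1: unify Bool ~ Bool  [subst: {-} | 2 pending]
  -> identical, skip
step 2: unify ((Bool -> a) -> (Bool -> c)) ~ e  [subst: {-} | 1 pending]
  bind e := ((Bool -> a) -> (Bool -> c))
step 3: unify (Bool -> (b -> b)) ~ f  [subst: {e:=((Bool -> a) -> (Bool -> c))} | 0 pending]
  bind f := (Bool -> (b -> b))

Answer: e:=((Bool -> a) -> (Bool -> c)) f:=(Bool -> (b -> b))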